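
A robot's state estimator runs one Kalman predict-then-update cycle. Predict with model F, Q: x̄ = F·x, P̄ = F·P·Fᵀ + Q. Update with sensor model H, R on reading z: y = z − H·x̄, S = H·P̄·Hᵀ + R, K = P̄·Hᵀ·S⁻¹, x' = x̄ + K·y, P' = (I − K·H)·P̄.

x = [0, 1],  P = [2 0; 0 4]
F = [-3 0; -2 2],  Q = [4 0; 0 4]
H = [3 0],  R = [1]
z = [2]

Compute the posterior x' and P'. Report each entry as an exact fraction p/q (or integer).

x̄ = F·x = [0, 2]
P̄ = F·P·Fᵀ + Q = [22 12; 12 28]
y = z − H·x̄ = [2]
S = H·P̄·Hᵀ + R = [199]
K = P̄·Hᵀ·S⁻¹ = [66/199; 36/199]
x' = x̄ + K·y = [132/199, 470/199]
P' = (I − K·H)·P̄ = [22/199 12/199; 12/199 4276/199]

x' = [132/199, 470/199]
P' = [22/199 12/199; 12/199 4276/199]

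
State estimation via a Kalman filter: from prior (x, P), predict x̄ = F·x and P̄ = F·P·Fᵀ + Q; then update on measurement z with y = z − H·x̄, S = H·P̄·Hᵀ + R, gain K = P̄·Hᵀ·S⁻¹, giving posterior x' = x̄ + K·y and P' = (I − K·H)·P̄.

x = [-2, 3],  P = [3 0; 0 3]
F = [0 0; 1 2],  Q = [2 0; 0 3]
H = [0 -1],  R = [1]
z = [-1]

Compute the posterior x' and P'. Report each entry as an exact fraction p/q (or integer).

x' = [0, 22/19]
P' = [2 0; 0 18/19]

x̄ = F·x = [0, 4]
P̄ = F·P·Fᵀ + Q = [2 0; 0 18]
y = z − H·x̄ = [3]
S = H·P̄·Hᵀ + R = [19]
K = P̄·Hᵀ·S⁻¹ = [0; -18/19]
x' = x̄ + K·y = [0, 22/19]
P' = (I − K·H)·P̄ = [2 0; 0 18/19]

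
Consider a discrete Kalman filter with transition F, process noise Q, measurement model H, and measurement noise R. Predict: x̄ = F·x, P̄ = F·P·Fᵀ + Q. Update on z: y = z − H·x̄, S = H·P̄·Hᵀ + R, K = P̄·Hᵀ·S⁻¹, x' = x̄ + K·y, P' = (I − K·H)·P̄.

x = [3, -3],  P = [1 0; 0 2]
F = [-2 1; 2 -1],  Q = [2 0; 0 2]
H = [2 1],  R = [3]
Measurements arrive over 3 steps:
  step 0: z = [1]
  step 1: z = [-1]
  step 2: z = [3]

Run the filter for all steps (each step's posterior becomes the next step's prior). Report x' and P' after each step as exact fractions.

step 0: x̄ = F·x = [-9, 9]
step 0: P̄ = F·P·Fᵀ + Q = [8 -6; -6 8]
step 0: y = z − H·x̄ = [10]
step 0: S = H·P̄·Hᵀ + R = [19]
step 0: K = P̄·Hᵀ·S⁻¹ = [10/19; -4/19]
step 0: x' = x̄ + K·y = [-71/19, 131/19]
step 0: P' = (I − K·H)·P̄ = [52/19 -74/19; -74/19 136/19]
step 1: x̄ = F·x = [273/19, -273/19]
step 1: P̄ = F·P·Fᵀ + Q = [678/19 -640/19; -640/19 678/19]
step 1: y = z − H·x̄ = [-292/19]
step 1: S = H·P̄·Hᵀ + R = [887/19]
step 1: K = P̄·Hᵀ·S⁻¹ = [716/887; -602/887]
step 1: x' = x̄ + K·y = [1741/887, -3493/887]
step 1: P' = (I − K·H)·P̄ = [4670/887 -7192/887; -7192/887 12578/887]
step 2: x̄ = F·x = [-6975/887, 6975/887]
step 2: P̄ = F·P·Fᵀ + Q = [61800/887 -60026/887; -60026/887 61800/887]
step 2: y = z − H·x̄ = [9636/887]
step 2: S = H·P̄·Hᵀ + R = [71557/887]
step 2: K = P̄·Hᵀ·S⁻¹ = [63574/71557; -58252/71557]
step 2: x' = x̄ + K·y = [127947/71557, -70131/71557]
step 2: P' = (I − K·H)·P̄ = [429052/71557 -667382/71557; -667382/71557 1160008/71557]

step 0: x' = [-71/19, 131/19], P' = [52/19 -74/19; -74/19 136/19]
step 1: x' = [1741/887, -3493/887], P' = [4670/887 -7192/887; -7192/887 12578/887]
step 2: x' = [127947/71557, -70131/71557], P' = [429052/71557 -667382/71557; -667382/71557 1160008/71557]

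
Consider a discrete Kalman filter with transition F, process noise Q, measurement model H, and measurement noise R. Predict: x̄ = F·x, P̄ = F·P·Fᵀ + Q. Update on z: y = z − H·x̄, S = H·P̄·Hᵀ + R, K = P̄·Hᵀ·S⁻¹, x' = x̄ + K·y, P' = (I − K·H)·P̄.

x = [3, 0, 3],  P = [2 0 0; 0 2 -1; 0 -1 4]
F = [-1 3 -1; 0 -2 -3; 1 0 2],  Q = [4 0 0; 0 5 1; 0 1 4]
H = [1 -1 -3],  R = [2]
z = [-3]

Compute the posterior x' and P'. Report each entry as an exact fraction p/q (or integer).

x' = [141/239, -1584/239, 828/239]
P' = [2501/239 -352/239 901/239; -352/239 8114/239 -2840/239; 901/239 -2840/239 1289/239]

x̄ = F·x = [-6, -9, 9]
P̄ = F·P·Fᵀ + Q = [34 7 -16; 7 37 -19; -16 -19 22]
y = z − H·x̄ = [21]
S = H·P̄·Hᵀ + R = [239]
K = P̄·Hᵀ·S⁻¹ = [75/239; 27/239; -63/239]
x' = x̄ + K·y = [141/239, -1584/239, 828/239]
P' = (I − K·H)·P̄ = [2501/239 -352/239 901/239; -352/239 8114/239 -2840/239; 901/239 -2840/239 1289/239]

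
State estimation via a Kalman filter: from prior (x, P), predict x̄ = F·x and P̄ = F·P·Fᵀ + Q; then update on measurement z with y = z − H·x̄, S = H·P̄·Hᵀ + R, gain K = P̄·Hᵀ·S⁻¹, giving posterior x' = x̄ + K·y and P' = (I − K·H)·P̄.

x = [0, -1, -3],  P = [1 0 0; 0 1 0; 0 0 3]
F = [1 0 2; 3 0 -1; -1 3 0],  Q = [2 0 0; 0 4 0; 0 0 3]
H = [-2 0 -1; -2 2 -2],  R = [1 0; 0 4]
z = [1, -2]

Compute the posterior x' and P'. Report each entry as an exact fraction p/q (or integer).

x̄ = F·x = [-6, 3, -3]
P̄ = F·P·Fᵀ + Q = [15 -3 -1; -3 16 -3; -1 -3 13]
y = z − H·x̄ = [-14, -26]
S = H·P̄·Hᵀ + R = [70 98; 98 220]
K = P̄·Hᵀ·S⁻¹ = [-254/483 11/138; -583/1449 157/414; 130/1449 -73/414]
x' = x̄ + K·y = [-49/69, -254/207, 68/207]
P' = (I − K·H)·P̄ = [396/161 -857/483 -2122/483; -857/483 4253/1449 5725/1449; -2122/483 5725/1449 12602/1449]

x' = [-49/69, -254/207, 68/207]
P' = [396/161 -857/483 -2122/483; -857/483 4253/1449 5725/1449; -2122/483 5725/1449 12602/1449]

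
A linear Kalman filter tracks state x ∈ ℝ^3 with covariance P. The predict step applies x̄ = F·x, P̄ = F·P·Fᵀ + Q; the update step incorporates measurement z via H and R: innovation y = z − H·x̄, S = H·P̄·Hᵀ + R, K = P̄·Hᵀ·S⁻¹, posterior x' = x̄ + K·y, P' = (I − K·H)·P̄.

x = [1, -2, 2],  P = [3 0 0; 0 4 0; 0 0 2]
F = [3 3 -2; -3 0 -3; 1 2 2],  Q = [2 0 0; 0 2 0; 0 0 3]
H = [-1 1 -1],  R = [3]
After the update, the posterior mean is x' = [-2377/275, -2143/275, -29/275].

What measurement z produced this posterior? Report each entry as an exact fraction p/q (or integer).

z = [1]

x̄ = F·x = [-7, -9, 1]
P̄ = F·P·Fᵀ + Q = [73 -15 25; -15 47 -21; 25 -21 30]
S = H·P̄·Hᵀ + R = [275]
K = P̄·Hᵀ·S⁻¹ = [-113/275; 83/275; -76/275]
x' − x̄ = [-452/275, 332/275, -304/275] = K·y
y = (KᵀK)⁻¹·Kᵀ·(x' − x̄) = [4]
z = y + H·x̄ = [4] + [-3] = [1]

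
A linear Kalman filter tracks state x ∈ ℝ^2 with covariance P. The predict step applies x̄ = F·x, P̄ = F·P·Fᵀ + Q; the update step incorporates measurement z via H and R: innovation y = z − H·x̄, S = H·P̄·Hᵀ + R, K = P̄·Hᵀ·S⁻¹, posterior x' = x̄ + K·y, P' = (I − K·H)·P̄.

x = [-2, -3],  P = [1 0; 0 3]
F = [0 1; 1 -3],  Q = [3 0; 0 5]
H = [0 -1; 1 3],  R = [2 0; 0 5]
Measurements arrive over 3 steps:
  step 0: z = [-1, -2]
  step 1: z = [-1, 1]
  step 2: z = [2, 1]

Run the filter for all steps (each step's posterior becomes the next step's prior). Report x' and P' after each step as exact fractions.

step 0: x̄ = F·x = [-3, 7]
step 0: P̄ = F·P·Fᵀ + Q = [6 -9; -9 33]
step 0: y = z − H·x̄ = [6, -20]
step 0: S = H·P̄·Hᵀ + R = [35 -90; -90 254]
step 0: K = P̄·Hᵀ·S⁻¹ = [198/395 15/158; -141/395 18/79]
step 0: x' = x̄ + K·y = [-747/395, 119/395]
step 0: P' = (I − K·H)·P̄ = [2751/790 -396/395; -396/395 282/395]
step 1: x̄ = F·x = [119/395, -1104/395]
step 1: P̄ = F·P·Fᵀ + Q = [1467/395 -1242/395; -1242/395 16529/790]
step 1: y = z − H·x̄ = [-1499/395, 3588/395]
step 1: S = H·P̄·Hᵀ + R = [18109/790 -47103/790; -47103/790 140741/790]
step 1: K = P̄·Hᵀ·S⁻¹ = [173151/417704 6363/59672; -68111/208852 6729/29836]
step 1: x' = x̄ + K·y = [-126667/417704, 102611/208852]
step 1: P' = (I − K·H)·P̄ = [1261611/417704 -173151/208852; -173151/208852 68111/104426]
step 2: x̄ = F·x = [102611/208852, -742333/417704]
step 2: P̄ = F·P·Fᵀ + Q = [381389/104426 -581817/208852; -581817/208852 7879939/417704]
step 2: y = z − H·x̄ = [93075/417704, 2439481/417704]
step 2: S = H·P̄·Hᵀ + R = [8715347/417704 -22476183/417704; -22476183/417704 67551723/417704]
step 2: K = P̄·Hᵀ·S⁻¹ = [27477197/66680316 21607115/200040948; -3607639/11113386 7492061/33340158]
step 2: x' = x̄ + K·y = [121420037/100020474, -8953831/16670079]
step 2: P' = (I − K·H)·P̄ = [602625121/200040948 -27477197/33340158; -27477197/33340158 3607639/5556693]

step 0: x' = [-747/395, 119/395], P' = [2751/790 -396/395; -396/395 282/395]
step 1: x' = [-126667/417704, 102611/208852], P' = [1261611/417704 -173151/208852; -173151/208852 68111/104426]
step 2: x' = [121420037/100020474, -8953831/16670079], P' = [602625121/200040948 -27477197/33340158; -27477197/33340158 3607639/5556693]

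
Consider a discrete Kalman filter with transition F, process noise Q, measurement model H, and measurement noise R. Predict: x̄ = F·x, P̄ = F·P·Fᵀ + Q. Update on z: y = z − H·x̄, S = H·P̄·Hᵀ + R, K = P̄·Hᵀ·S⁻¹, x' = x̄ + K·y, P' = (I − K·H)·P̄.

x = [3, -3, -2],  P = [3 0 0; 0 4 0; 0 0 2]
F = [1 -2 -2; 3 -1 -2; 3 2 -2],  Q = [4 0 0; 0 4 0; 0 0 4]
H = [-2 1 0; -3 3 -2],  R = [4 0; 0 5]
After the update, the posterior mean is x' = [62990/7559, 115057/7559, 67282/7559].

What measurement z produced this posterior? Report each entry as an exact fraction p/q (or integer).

x̄ = F·x = [13, 16, 7]
P̄ = F·P·Fᵀ + Q = [31 25 1; 25 43 27; 1 27 55]
S = H·P̄·Hᵀ + R = [71 40; 40 129]
K = P̄·Hᵀ·S⁻¹ = [-3973/7559 60/7559; -903/7559 280/7559; 4505/7559 -3272/7559]
x' − x̄ = [-35277/7559, -5887/7559, 14369/7559] = K·y
y = (KᵀK)⁻¹·Kᵀ·(x' − x̄) = [9, 8]
z = y + H·x̄ = [9, 8] + [-10, -5] = [-1, 3]

z = [-1, 3]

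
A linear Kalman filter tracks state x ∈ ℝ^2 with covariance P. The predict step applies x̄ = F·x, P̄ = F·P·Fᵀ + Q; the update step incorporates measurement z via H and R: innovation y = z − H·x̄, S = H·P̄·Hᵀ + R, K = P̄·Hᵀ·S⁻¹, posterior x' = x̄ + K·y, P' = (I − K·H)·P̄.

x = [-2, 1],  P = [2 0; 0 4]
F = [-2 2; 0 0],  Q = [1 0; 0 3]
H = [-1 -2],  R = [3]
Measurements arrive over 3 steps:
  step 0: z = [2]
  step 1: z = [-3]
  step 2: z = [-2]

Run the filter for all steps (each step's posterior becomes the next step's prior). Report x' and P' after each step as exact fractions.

step 0: x̄ = F·x = [6, 0]
step 0: P̄ = F·P·Fᵀ + Q = [25 0; 0 3]
step 0: y = z − H·x̄ = [8]
step 0: S = H·P̄·Hᵀ + R = [40]
step 0: K = P̄·Hᵀ·S⁻¹ = [-5/8; -3/20]
step 0: x' = x̄ + K·y = [1, -6/5]
step 0: P' = (I − K·H)·P̄ = [75/8 -15/4; -15/4 21/10]
step 1: x̄ = F·x = [-22/5, 0]
step 1: P̄ = F·P·Fᵀ + Q = [769/10 0; 0 3]
step 1: y = z − H·x̄ = [-37/5]
step 1: S = H·P̄·Hᵀ + R = [919/10]
step 1: K = P̄·Hᵀ·S⁻¹ = [-769/919; -60/919]
step 1: x' = x̄ + K·y = [1647/919, 444/919]
step 1: P' = (I − K·H)·P̄ = [11535/919 -4614/919; -4614/919 2397/919]
step 2: x̄ = F·x = [-2406/919, 0]
step 2: P̄ = F·P·Fᵀ + Q = [93559/919 0; 0 3]
step 2: y = z − H·x̄ = [-4244/919]
step 2: S = H·P̄·Hᵀ + R = [107344/919]
step 2: K = P̄·Hᵀ·S⁻¹ = [-93559/107344; -2757/53672]
step 2: x' = x̄ + K·y = [37757/26836, 3183/13418]
step 2: P' = (I − K·H)·P̄ = [1403385/107344 -280677/53672; -280677/53672 72237/26836]

step 0: x' = [1, -6/5], P' = [75/8 -15/4; -15/4 21/10]
step 1: x' = [1647/919, 444/919], P' = [11535/919 -4614/919; -4614/919 2397/919]
step 2: x' = [37757/26836, 3183/13418], P' = [1403385/107344 -280677/53672; -280677/53672 72237/26836]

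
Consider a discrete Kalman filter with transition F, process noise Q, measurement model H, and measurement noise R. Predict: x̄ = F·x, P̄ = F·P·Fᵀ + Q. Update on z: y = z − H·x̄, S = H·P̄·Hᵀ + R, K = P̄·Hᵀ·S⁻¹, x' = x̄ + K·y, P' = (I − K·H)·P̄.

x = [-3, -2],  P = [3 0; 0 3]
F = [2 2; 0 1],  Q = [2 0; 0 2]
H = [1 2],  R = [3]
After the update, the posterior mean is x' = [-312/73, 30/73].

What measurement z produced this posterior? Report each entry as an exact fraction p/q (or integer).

x̄ = F·x = [-10, -2]
P̄ = F·P·Fᵀ + Q = [26 6; 6 5]
S = H·P̄·Hᵀ + R = [73]
K = P̄·Hᵀ·S⁻¹ = [38/73; 16/73]
x' − x̄ = [418/73, 176/73] = K·y
y = (KᵀK)⁻¹·Kᵀ·(x' − x̄) = [11]
z = y + H·x̄ = [11] + [-14] = [-3]

z = [-3]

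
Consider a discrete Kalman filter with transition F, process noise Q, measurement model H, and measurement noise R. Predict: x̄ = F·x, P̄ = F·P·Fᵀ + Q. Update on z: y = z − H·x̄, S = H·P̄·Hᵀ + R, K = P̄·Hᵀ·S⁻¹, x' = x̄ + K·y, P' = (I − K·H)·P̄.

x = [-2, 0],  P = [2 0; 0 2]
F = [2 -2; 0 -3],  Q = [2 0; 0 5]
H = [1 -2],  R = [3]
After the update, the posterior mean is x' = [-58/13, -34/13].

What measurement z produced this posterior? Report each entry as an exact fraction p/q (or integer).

x̄ = F·x = [-4, 0]
P̄ = F·P·Fᵀ + Q = [18 12; 12 23]
S = H·P̄·Hᵀ + R = [65]
K = P̄·Hᵀ·S⁻¹ = [-6/65; -34/65]
x' − x̄ = [-6/13, -34/13] = K·y
y = (KᵀK)⁻¹·Kᵀ·(x' − x̄) = [5]
z = y + H·x̄ = [5] + [-4] = [1]

z = [1]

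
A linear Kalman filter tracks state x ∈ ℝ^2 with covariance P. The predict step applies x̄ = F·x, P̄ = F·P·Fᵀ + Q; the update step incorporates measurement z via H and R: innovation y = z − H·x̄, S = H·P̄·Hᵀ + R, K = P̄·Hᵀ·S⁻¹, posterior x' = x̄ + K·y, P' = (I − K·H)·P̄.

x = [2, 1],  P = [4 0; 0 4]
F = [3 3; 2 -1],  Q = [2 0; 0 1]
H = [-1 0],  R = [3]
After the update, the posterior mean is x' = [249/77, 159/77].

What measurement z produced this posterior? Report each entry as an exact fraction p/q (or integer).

z = [-3]

x̄ = F·x = [9, 3]
P̄ = F·P·Fᵀ + Q = [74 12; 12 21]
S = H·P̄·Hᵀ + R = [77]
K = P̄·Hᵀ·S⁻¹ = [-74/77; -12/77]
x' − x̄ = [-444/77, -72/77] = K·y
y = (KᵀK)⁻¹·Kᵀ·(x' − x̄) = [6]
z = y + H·x̄ = [6] + [-9] = [-3]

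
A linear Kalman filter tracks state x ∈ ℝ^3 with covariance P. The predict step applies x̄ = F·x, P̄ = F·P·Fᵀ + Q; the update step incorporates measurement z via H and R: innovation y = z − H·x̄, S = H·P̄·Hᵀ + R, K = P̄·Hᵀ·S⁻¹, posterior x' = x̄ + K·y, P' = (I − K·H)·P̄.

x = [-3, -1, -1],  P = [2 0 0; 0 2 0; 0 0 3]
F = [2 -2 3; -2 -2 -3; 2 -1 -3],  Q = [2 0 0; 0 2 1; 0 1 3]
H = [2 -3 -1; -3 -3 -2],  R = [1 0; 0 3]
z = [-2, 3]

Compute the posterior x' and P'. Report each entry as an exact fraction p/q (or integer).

x' = [210209/553405, 1799147/553405, -3848643/553405]
P' = [395181/553405 746883/553405 -1569717/553405; 746883/553405 1762434/553405 -3704031/553405; -1569717/553405 -3704031/553405 8018094/553405]

x̄ = F·x = [-7, 11, -2]
P̄ = F·P·Fᵀ + Q = [45 -27 -15; -27 45 24; -15 24 40]
y = z − H·x̄ = [43, 11]
S = H·P̄·Hᵀ + R = [1154 365; 365 595]
K = P̄·Hᵀ·S⁻¹ = [23886/110681 -95586/553405; -17901/110681 -39963/553405; -9087/110681 -71648/553405]
x' = x̄ + K·y = [210209/553405, 1799147/553405, -3848643/553405]
P' = (I − K·H)·P̄ = [395181/553405 746883/553405 -1569717/553405; 746883/553405 1762434/553405 -3704031/553405; -1569717/553405 -3704031/553405 8018094/553405]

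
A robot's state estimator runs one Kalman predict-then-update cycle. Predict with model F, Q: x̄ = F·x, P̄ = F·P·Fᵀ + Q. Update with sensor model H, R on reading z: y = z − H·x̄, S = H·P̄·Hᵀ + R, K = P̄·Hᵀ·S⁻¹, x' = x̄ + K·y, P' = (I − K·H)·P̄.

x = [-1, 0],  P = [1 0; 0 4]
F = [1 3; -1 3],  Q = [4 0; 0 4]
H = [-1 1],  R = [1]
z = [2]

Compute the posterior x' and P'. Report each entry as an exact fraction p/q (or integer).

x̄ = F·x = [-1, 1]
P̄ = F·P·Fᵀ + Q = [41 35; 35 41]
y = z − H·x̄ = [0]
S = H·P̄·Hᵀ + R = [13]
K = P̄·Hᵀ·S⁻¹ = [-6/13; 6/13]
x' = x̄ + K·y = [-1, 1]
P' = (I − K·H)·P̄ = [497/13 491/13; 491/13 497/13]

x' = [-1, 1]
P' = [497/13 491/13; 491/13 497/13]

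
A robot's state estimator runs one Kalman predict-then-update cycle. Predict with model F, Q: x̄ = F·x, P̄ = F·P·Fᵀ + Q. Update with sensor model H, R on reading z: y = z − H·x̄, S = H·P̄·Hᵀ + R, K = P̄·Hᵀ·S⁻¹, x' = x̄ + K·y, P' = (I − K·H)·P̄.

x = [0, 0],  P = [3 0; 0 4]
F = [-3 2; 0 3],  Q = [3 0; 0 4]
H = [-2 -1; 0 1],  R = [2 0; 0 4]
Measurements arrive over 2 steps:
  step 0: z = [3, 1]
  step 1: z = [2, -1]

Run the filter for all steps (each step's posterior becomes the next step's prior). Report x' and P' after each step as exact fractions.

step 0: x' = [-1432/803, 510/803], P' = [994/803 -1240/803; -1240/803 2568/803]
step 1: x' = [18717/305570, -115937/61114], P' = [137409/152785 -29118/30557; -29118/30557 66182/30557]

step 0: x̄ = F·x = [0, 0]
step 0: P̄ = F·P·Fᵀ + Q = [46 24; 24 40]
step 0: y = z − H·x̄ = [3, 1]
step 0: S = H·P̄·Hᵀ + R = [322 -88; -88 44]
step 0: K = P̄·Hᵀ·S⁻¹ = [-34/73 -310/803; -4/73 642/803]
step 0: x' = x̄ + K·y = [-1432/803, 510/803]
step 0: P' = (I − K·H)·P̄ = [994/803 -1240/803; -1240/803 2568/803]
step 1: x̄ = F·x = [5316/803, 1530/803]
step 1: P̄ = F·P·Fᵀ + Q = [36507/803 26568/803; 26568/803 26324/803]
step 1: y = z − H·x̄ = [13768/803, -2333/803]
step 1: S = H·P̄·Hᵀ + R = [280230/803 -79460/803; -79460/803 29536/803]
step 1: K = P̄·Hᵀ·S⁻¹ = [-64614/152785 -14559/61114; -3973/30557 33091/61114]
step 1: x' = x̄ + K·y = [18717/305570, -115937/61114]
step 1: P' = (I − K·H)·P̄ = [137409/152785 -29118/30557; -29118/30557 66182/30557]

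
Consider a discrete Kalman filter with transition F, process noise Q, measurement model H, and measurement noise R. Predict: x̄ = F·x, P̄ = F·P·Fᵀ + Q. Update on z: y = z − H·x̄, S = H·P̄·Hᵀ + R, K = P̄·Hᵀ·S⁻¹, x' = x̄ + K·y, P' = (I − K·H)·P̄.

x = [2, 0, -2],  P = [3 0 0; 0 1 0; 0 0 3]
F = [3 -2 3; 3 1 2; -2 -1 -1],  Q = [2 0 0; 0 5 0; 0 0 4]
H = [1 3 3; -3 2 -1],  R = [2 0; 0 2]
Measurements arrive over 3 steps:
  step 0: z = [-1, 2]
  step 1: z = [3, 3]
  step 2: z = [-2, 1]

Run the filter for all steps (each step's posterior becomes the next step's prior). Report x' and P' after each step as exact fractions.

step 0: x' = [963/1588, 887/794, -2611/1588], P' = [62673/6352 27587/3176 -74785/6352; 27587/3176 87695/11116 -234165/22232; -74785/6352 -234165/22232 638455/44464]
step 1: x' = [-12848987012/6425456603, -3017770314/6425456603, 13374309511/6425456603], P' = [14617636080/6425456603 12335006932/6425456603 -16842721296/6425456603; 12335006932/6425456603 11954319072/6425456603 -15282018622/6425456603; -16842721296/6425456603 -15282018622/6425456603 21390290334/6425456603]
step 2: x' = [-74202121613659/59098202997163, -120836497156813/118196405994326, 92306049297819/118196405994326], P' = [134812078595632/59098202997163 113649649307836/59098202997163 -155194110608824/59098202997163; 113649649307836/59098202997163 109969268103225/59098202997163 -140600529600463/59098202997163; -155194110608824/59098202997163 -140600529600463/59098202997163 196820644380167/59098202997163]

step 0: x̄ = F·x = [0, 2, -2]
step 0: P̄ = F·P·Fᵀ + Q = [60 43 -25; 43 45 -25; -25 -25 20]
step 0: y = z − H·x̄ = [-1, -4]
step 0: S = H·P̄·Hᵀ + R = [305 -96; -96 176]
step 0: K = P̄·Hᵀ·S⁻¹ = [120/397 -1443/6352; 1049/2779 2809/22232; -410/2779 -2315/44464]
step 0: x' = x̄ + K·y = [963/1588, 887/794, -2611/1588]
step 0: P' = (I − K·H)·P̄ = [62673/6352 27587/3176 -74785/6352; 27587/3176 87695/11116 -234165/22232; -74785/6352 -234165/22232 638455/44464]
step 1: x̄ = F·x = [-2123/397, -559/1588, -1089/1588]
step 1: P̄ = F·P·Fᵀ + Q = [171811/2779 -366295/11116 429983/11116; -366295/11116 1237367/44464 -1121591/44464; 429983/11116 -1121591/44464 1436167/44464]
step 1: y = z − H·x̄ = [4550/397, -20683/1588]
step 1: S = H·P̄·Hᵀ + R = [514974/2779 -551395/1588; -551395/1588 9086209/6352]
step 1: K = P̄·Hᵀ·S⁻¹ = [547246494/6425456603 -1170086540/6425456603; 1175954141/6425456603 1092817985/6425456603; 741046920/6425456603 -713081845/6425456603]
step 1: x' = x̄ + K·y = [-12848987012/6425456603, -3017770314/6425456603, 13374309511/6425456603]
step 1: P' = (I − K·H)·P̄ = [14617636080/6425456603 12335006932/6425456603 -16842721296/6425456603; 12335006932/6425456603 11954319072/6425456603 -15282018622/6425456603; -16842721296/6425456603 -15282018622/6425456603 21390290334/6425456603]
step 2: x̄ = F·x = [7611508125/6425456603, -14816112328/6425456603, 15341434827/6425456603]
step 2: P̄ = F·P·Fᵀ + Q = [116934684172/6425456603 -38371993034/6425456603 51233467880/6425456603; -38371993034/6425456603 71970799695/6425456603 -40370645942/6425456603; 51233467880/6425456603 -40370645942/6425456603 68922085438/6425456603]
step 2: y = z − H·x̄ = [-22038388828/6425456603, 74233640461/6425456603]
step 2: S = H·P̄·Hᵀ + R = [748318785695/6425456603 -490588176048/6425456603; -490588176048/6425456603 2351415662428/6425456603]
step 2: K = P̄·Hᵀ·S⁻¹ = [5089347346334/59098202997163 -10971413281200/59098202997163; 10877932408061/59098202997163 19590117883405/118196405994326; 6733116865144/59098202997163 -12439371754621/118196405994326]
step 2: x' = x̄ + K·y = [-74202121613659/59098202997163, -120836497156813/118196405994326, 92306049297819/118196405994326]
step 2: P' = (I − K·H)·P̄ = [134812078595632/59098202997163 113649649307836/59098202997163 -155194110608824/59098202997163; 113649649307836/59098202997163 109969268103225/59098202997163 -140600529600463/59098202997163; -155194110608824/59098202997163 -140600529600463/59098202997163 196820644380167/59098202997163]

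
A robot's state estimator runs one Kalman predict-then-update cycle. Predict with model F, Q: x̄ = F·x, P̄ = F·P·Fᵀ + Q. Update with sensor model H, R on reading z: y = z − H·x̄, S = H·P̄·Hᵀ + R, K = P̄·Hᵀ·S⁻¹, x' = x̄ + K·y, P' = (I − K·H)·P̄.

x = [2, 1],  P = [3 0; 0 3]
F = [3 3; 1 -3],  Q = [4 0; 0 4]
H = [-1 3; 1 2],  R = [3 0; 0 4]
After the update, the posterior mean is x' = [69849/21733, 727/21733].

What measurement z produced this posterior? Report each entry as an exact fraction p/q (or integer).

x̄ = F·x = [9, -1]
P̄ = F·P·Fᵀ + Q = [58 -18; -18 34]
S = H·P̄·Hᵀ + R = [475 128; 128 126]
K = P̄·Hᵀ·S⁻¹ = [-8464/21733 12393/21733; 4360/21733 4195/21733]
x' − x̄ = [-125748/21733, 22460/21733] = K·y
y = (KᵀK)⁻¹·Kᵀ·(x' − x̄) = [9, -4]
z = y + H·x̄ = [9, -4] + [-12, 7] = [-3, 3]

z = [-3, 3]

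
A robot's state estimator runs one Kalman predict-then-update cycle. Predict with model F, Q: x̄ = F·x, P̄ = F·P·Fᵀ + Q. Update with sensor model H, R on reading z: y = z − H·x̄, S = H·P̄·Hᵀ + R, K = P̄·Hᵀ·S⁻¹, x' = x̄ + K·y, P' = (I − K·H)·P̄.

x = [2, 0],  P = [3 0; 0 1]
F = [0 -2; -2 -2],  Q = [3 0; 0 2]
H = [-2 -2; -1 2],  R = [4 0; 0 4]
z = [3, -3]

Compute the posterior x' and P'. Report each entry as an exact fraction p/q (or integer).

x̄ = F·x = [0, -4]
P̄ = F·P·Fᵀ + Q = [7 4; 4 18]
y = z − H·x̄ = [-5, 5]
S = H·P̄·Hᵀ + R = [136 -66; -66 67]
K = P̄·Hᵀ·S⁻¹ = [-352/1189 -329/1189; -209/1189 362/1189]
x' = x̄ + K·y = [115/1189, -1901/1189]
P' = (I − K·H)·P̄ = [908/1189 -204/1189; -204/1189 622/1189]

x' = [115/1189, -1901/1189]
P' = [908/1189 -204/1189; -204/1189 622/1189]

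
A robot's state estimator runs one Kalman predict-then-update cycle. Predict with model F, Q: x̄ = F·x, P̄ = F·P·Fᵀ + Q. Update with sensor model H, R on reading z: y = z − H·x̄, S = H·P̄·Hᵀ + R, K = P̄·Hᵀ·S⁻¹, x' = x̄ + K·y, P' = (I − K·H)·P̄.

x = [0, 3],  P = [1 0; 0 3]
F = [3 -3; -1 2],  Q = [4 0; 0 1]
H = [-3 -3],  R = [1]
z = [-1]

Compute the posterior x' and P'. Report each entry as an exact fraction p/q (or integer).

x' = [-411/109, 444/109]
P' = [1111/109 -1092/109; -1092/109 1085/109]

x̄ = F·x = [-9, 6]
P̄ = F·P·Fᵀ + Q = [40 -21; -21 14]
y = z − H·x̄ = [-10]
S = H·P̄·Hᵀ + R = [109]
K = P̄·Hᵀ·S⁻¹ = [-57/109; 21/109]
x' = x̄ + K·y = [-411/109, 444/109]
P' = (I − K·H)·P̄ = [1111/109 -1092/109; -1092/109 1085/109]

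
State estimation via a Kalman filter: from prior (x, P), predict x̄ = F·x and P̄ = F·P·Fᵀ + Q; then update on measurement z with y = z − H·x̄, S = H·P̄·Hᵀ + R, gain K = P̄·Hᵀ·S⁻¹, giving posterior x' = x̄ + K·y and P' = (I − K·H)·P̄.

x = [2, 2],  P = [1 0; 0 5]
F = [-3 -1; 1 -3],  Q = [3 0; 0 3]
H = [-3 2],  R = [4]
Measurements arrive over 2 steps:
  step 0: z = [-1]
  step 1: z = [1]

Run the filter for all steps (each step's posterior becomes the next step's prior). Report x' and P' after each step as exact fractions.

step 0: x̄ = F·x = [-8, -4]
step 0: P̄ = F·P·Fᵀ + Q = [17 12; 12 49]
step 0: y = z − H·x̄ = [-17]
step 0: S = H·P̄·Hᵀ + R = [209]
step 0: K = P̄·Hᵀ·S⁻¹ = [-27/209; 62/209]
step 0: x' = x̄ + K·y = [-1213/209, -1890/209]
step 0: P' = (I − K·H)·P̄ = [2824/209 4182/209; 4182/209 6397/209]
step 1: x̄ = F·x = [291/11, 4457/209]
step 1: P̄ = F·P·Fᵀ + Q = [3028/11 2325/11; 2325/11 35932/209]
step 1: y = z − H·x̄ = [7882/209]
step 1: S = H·P̄·Hᵀ + R = [132252/209]
step 1: K = P̄·Hᵀ·S⁻¹ = [-14041/22042; -60661/132252]
step 1: x' = x̄ + K·y = [26792/11021, 266309/66126]
step 1: P' = (I − K·H)·P̄ = [203881/11021 583561/22042; 583561/22042 5130727/132252]

step 0: x' = [-1213/209, -1890/209], P' = [2824/209 4182/209; 4182/209 6397/209]
step 1: x' = [26792/11021, 266309/66126], P' = [203881/11021 583561/22042; 583561/22042 5130727/132252]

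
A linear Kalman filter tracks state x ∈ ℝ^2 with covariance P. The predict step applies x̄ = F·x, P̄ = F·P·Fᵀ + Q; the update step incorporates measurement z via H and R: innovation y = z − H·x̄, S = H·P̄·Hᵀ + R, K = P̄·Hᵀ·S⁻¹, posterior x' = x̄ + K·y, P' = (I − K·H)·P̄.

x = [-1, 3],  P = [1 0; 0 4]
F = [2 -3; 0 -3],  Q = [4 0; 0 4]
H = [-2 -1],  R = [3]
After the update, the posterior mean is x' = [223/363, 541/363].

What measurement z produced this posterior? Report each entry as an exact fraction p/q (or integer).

x̄ = F·x = [-11, -9]
P̄ = F·P·Fᵀ + Q = [44 36; 36 40]
S = H·P̄·Hᵀ + R = [363]
K = P̄·Hᵀ·S⁻¹ = [-124/363; -112/363]
x' − x̄ = [4216/363, 3808/363] = K·y
y = (KᵀK)⁻¹·Kᵀ·(x' − x̄) = [-34]
z = y + H·x̄ = [-34] + [31] = [-3]

z = [-3]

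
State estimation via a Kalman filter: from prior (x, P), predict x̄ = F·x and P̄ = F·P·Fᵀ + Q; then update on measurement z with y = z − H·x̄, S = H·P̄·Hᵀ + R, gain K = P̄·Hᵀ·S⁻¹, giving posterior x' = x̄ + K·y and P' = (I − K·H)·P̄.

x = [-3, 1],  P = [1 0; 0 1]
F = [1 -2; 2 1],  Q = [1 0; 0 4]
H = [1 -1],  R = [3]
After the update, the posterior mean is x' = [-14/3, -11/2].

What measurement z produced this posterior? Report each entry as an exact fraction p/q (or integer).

x̄ = F·x = [-5, -5]
P̄ = F·P·Fᵀ + Q = [6 0; 0 9]
S = H·P̄·Hᵀ + R = [18]
K = P̄·Hᵀ·S⁻¹ = [1/3; -1/2]
x' − x̄ = [1/3, -1/2] = K·y
y = (KᵀK)⁻¹·Kᵀ·(x' − x̄) = [1]
z = y + H·x̄ = [1] + [0] = [1]

z = [1]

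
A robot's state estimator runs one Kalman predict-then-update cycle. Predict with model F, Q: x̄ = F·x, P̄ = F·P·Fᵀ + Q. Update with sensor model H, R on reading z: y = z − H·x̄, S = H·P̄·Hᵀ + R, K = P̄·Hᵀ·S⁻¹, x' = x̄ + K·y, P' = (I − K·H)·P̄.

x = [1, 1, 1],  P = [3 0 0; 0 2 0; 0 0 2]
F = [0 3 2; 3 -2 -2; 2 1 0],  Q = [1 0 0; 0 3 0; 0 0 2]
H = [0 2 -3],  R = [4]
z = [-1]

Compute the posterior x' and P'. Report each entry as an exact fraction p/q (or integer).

x' = [60/41, 84/41, 73/41]
P' = [266/41 -95/41 -44/41; -95/41 1261/41 824/41; -44/41 824/41 556/41]

x̄ = F·x = [5, -1, 3]
P̄ = F·P·Fᵀ + Q = [27 -20 6; -20 46 14; 6 14 16]
y = z − H·x̄ = [10]
S = H·P̄·Hᵀ + R = [164]
K = P̄·Hᵀ·S⁻¹ = [-29/82; 25/82; -5/41]
x' = x̄ + K·y = [60/41, 84/41, 73/41]
P' = (I − K·H)·P̄ = [266/41 -95/41 -44/41; -95/41 1261/41 824/41; -44/41 824/41 556/41]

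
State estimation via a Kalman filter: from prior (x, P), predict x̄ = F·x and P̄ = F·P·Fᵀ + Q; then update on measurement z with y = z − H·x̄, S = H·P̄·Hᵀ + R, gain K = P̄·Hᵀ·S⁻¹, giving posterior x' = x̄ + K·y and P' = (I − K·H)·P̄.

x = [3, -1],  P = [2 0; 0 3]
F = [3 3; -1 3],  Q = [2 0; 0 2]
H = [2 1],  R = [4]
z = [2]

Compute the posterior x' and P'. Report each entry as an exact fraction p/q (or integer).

x̄ = F·x = [6, -6]
P̄ = F·P·Fᵀ + Q = [47 21; 21 31]
y = z − H·x̄ = [-4]
S = H·P̄·Hᵀ + R = [307]
K = P̄·Hᵀ·S⁻¹ = [115/307; 73/307]
x' = x̄ + K·y = [1382/307, -2134/307]
P' = (I − K·H)·P̄ = [1204/307 -1948/307; -1948/307 4188/307]

x' = [1382/307, -2134/307]
P' = [1204/307 -1948/307; -1948/307 4188/307]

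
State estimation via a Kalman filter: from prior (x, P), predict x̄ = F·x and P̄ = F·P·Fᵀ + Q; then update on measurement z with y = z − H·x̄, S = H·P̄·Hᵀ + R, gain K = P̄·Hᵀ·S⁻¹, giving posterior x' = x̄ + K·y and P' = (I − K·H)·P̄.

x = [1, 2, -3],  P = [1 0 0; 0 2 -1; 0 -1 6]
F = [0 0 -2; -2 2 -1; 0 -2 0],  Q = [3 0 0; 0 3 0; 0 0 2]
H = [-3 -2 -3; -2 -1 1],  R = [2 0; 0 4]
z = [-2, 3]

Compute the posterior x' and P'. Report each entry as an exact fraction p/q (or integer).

x' = [20068/33461, -68279/33461, 45712/33461]
P' = [67596/33461 -108422/33461 7898/33461; -108422/33461 220146/33461 -39294/33461; 7898/33461 -39294/33461 23046/33461]

x̄ = F·x = [6, 5, -4]
P̄ = F·P·Fᵀ + Q = [27 16 -4; 16 25 -10; -4 -10 10]
y = z − H·x̄ = [14, 24]
S = H·P̄·Hᵀ + R = [435 272; 272 247]
K = P̄·Hᵀ·S⁻¹ = [-4819/33461 -4718/33461; 1428/33461 -10649/33461; -7122/33461 11636/33461]
x' = x̄ + K·y = [20068/33461, -68279/33461, 45712/33461]
P' = (I − K·H)·P̄ = [67596/33461 -108422/33461 7898/33461; -108422/33461 220146/33461 -39294/33461; 7898/33461 -39294/33461 23046/33461]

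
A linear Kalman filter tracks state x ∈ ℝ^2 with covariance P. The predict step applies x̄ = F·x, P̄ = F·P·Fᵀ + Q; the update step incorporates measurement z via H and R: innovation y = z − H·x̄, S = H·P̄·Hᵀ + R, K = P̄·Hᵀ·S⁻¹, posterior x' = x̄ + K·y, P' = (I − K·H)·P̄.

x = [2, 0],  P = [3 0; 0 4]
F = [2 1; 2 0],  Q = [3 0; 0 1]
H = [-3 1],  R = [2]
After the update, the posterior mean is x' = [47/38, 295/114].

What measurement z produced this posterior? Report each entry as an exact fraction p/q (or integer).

z = [-1]

x̄ = F·x = [4, 4]
P̄ = F·P·Fᵀ + Q = [19 12; 12 13]
S = H·P̄·Hᵀ + R = [114]
K = P̄·Hᵀ·S⁻¹ = [-15/38; -23/114]
x' − x̄ = [-105/38, -161/114] = K·y
y = (KᵀK)⁻¹·Kᵀ·(x' − x̄) = [7]
z = y + H·x̄ = [7] + [-8] = [-1]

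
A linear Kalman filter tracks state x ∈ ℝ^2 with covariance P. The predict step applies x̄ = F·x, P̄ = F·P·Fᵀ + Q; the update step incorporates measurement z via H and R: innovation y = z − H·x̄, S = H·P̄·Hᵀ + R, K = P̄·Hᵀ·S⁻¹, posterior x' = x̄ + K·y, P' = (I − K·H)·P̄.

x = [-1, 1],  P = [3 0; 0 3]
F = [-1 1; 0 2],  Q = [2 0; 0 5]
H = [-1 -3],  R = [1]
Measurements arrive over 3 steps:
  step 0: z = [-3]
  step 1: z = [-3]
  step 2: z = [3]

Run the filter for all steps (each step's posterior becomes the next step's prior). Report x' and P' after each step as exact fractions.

step 0: x' = [133/99, 37/66], P' = [454/99 -49/33; -49/33 13/22]
step 1: x' = [-13985/20261, 24895/20261], P' = [104438/20261 -33321/20261; -33321/20261 12839/20261]
step 2: x' = [-1993773/2172571, -1424969/2172571], P' = [11658410/2172571 -3719003/2172571; -3719003/2172571 1423102/2172571]

step 0: x̄ = F·x = [2, 2]
step 0: P̄ = F·P·Fᵀ + Q = [8 6; 6 17]
step 0: y = z − H·x̄ = [5]
step 0: S = H·P̄·Hᵀ + R = [198]
step 0: K = P̄·Hᵀ·S⁻¹ = [-13/99; -19/66]
step 0: x' = x̄ + K·y = [133/99, 37/66]
step 0: P' = (I − K·H)·P̄ = [454/99 -49/33; -49/33 13/22]
step 1: x̄ = F·x = [-155/198, 37/33]
step 1: P̄ = F·P·Fᵀ + Q = [2009/198 137/33; 137/33 81/11]
step 1: y = z − H·x̄ = [-83/198]
step 1: S = H·P̄·Hᵀ + R = [20261/198]
step 1: K = P̄·Hᵀ·S⁻¹ = [-4475/20261; -5196/20261]
step 1: x' = x̄ + K·y = [-13985/20261, 24895/20261]
step 1: P' = (I − K·H)·P̄ = [104438/20261 -33321/20261; -33321/20261 12839/20261]
step 2: x̄ = F·x = [38880/20261, 49790/20261]
step 2: P̄ = F·P·Fᵀ + Q = [224441/20261 92320/20261; 92320/20261 152661/20261]
step 2: y = z − H·x̄ = [249033/20261]
step 2: S = H·P̄·Hᵀ + R = [2172571/20261]
step 2: K = P̄·Hᵀ·S⁻¹ = [-501401/2172571; -550303/2172571]
step 2: x' = x̄ + K·y = [-1993773/2172571, -1424969/2172571]
step 2: P' = (I − K·H)·P̄ = [11658410/2172571 -3719003/2172571; -3719003/2172571 1423102/2172571]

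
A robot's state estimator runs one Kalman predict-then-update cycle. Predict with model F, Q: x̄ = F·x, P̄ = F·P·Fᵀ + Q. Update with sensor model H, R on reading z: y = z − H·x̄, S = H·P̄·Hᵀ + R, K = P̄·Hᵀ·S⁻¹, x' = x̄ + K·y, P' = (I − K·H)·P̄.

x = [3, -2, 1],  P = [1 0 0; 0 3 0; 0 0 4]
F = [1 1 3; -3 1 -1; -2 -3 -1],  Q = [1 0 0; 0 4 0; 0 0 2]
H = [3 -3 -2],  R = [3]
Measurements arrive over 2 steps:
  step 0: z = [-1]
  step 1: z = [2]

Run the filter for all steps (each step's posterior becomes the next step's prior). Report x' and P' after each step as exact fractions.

step 0: x' = [-5639/1204, -675/86, 3121/602], P' = [7339/1204 403/86 1119/602; 403/86 517/43 -468/43; 1119/602 -468/43 5808/301]
step 1: x' = [2047399/191812, -3063221/575436, 2206739/95906], P' = [2022917/95906 -1674963/191812 2134599/47953; -1674963/191812 13583879/1726308 -7111447/287718; 2134599/47953 -7111447/287718 4986359/47953]

step 0: x̄ = F·x = [4, -12, -1]
step 0: P̄ = F·P·Fᵀ + Q = [41 -12 -23; -12 20 1; -23 1 37]
step 0: y = z − H·x̄ = [-51]
step 0: S = H·P̄·Hᵀ + R = [1204]
step 0: K = P̄·Hᵀ·S⁻¹ = [205/1204; -7/86; -73/602]
step 0: x' = x̄ + K·y = [-5639/1204, -675/86, 3121/602]
step 0: P' = (I − K·H)·P̄ = [7339/1204 403/86 1119/602; 403/86 517/43 -468/43; 1119/602 -468/43 5808/301]
step 1: x̄ = F·x = [3637/1204, 175/172, 16693/602]
step 1: P̄ = F·P·Fᵀ + Q = [178195/1204 -19587/172 -20319/602; -19587/172 16337/172 3451/86; -20319/602 3451/86 45828/301]
step 1: y = z − H·x̄ = [15486/301]
step 1: S = H·P̄·Hᵀ + R = [1726308/301]
step 1: K = P̄·Hᵀ·S⁻¹ = [28533/191812; -106379/863154; -26395/287718]
step 1: x' = x̄ + K·y = [2047399/191812, -3063221/575436, 2206739/95906]
step 1: P' = (I − K·H)·P̄ = [2022917/95906 -1674963/191812 2134599/47953; -1674963/191812 13583879/1726308 -7111447/287718; 2134599/47953 -7111447/287718 4986359/47953]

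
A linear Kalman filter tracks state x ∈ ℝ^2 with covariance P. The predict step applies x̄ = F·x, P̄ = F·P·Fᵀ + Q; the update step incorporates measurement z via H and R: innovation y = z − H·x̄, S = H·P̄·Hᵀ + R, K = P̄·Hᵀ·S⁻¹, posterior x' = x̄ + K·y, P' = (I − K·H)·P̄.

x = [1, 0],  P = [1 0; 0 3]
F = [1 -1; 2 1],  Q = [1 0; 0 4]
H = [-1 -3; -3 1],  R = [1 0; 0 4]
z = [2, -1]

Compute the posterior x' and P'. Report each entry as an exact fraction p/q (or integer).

x' = [463/2929, -2008/2929]
P' = [1009/2929 -245/2929; -245/2929 373/2929]

x̄ = F·x = [1, 2]
P̄ = F·P·Fᵀ + Q = [5 -1; -1 11]
y = z − H·x̄ = [9, 0]
S = H·P̄·Hᵀ + R = [99 -26; -26 66]
K = P̄·Hᵀ·S⁻¹ = [-274/2929 -818/2929; -874/2929 277/2929]
x' = x̄ + K·y = [463/2929, -2008/2929]
P' = (I − K·H)·P̄ = [1009/2929 -245/2929; -245/2929 373/2929]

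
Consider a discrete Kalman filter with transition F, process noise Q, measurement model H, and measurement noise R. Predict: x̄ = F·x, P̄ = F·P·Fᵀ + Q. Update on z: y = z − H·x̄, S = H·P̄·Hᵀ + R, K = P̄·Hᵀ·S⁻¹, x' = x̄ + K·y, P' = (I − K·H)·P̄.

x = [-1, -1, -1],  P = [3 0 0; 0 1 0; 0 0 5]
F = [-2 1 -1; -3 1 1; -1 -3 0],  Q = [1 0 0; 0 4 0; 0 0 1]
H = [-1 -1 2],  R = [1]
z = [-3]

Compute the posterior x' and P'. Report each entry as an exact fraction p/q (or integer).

x' = [418/101, 413/101, 268/101]
P' = [1190/101 361/101 762/101; 361/101 2216/101 1269/101; 762/101 1269/101 1024/101]

x̄ = F·x = [2, 1, 4]
P̄ = F·P·Fᵀ + Q = [19 14 3; 14 37 6; 3 6 13]
y = z − H·x̄ = [-8]
S = H·P̄·Hᵀ + R = [101]
K = P̄·Hᵀ·S⁻¹ = [-27/101; -39/101; 17/101]
x' = x̄ + K·y = [418/101, 413/101, 268/101]
P' = (I − K·H)·P̄ = [1190/101 361/101 762/101; 361/101 2216/101 1269/101; 762/101 1269/101 1024/101]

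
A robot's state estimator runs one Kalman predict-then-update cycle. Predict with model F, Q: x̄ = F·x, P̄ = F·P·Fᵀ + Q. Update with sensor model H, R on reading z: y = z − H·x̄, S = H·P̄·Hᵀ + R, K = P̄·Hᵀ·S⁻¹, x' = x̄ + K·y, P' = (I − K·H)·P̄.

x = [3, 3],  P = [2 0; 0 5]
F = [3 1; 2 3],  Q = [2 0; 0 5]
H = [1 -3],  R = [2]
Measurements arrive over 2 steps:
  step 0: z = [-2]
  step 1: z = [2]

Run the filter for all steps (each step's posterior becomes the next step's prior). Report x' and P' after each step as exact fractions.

step 0: x̄ = F·x = [12, 15]
step 0: P̄ = F·P·Fᵀ + Q = [25 27; 27 58]
step 0: y = z − H·x̄ = [31]
step 0: S = H·P̄·Hᵀ + R = [387]
step 0: K = P̄·Hᵀ·S⁻¹ = [-56/387; -49/129]
step 0: x' = x̄ + K·y = [2908/387, 416/129]
step 0: P' = (I − K·H)·P̄ = [6539/387 739/129; 739/129 93/43]
step 1: x̄ = F·x = [1108/43, 9560/387]
step 1: P̄ = F·P·Fᵀ + Q = [8196/43 7348/43; 7348/43 62228/387]
step 1: y = z − H·x̄ = [6494/129]
step 1: S = H·P̄·Hᵀ + R = [26422/43]
step 1: K = P̄·Hᵀ·S⁻¹ = [-6924/13211; -20092/39633]
step 1: x' = x̄ + K·y = [-8148/13211, -97216/118899]
step 1: P' = (I − K·H)·P̄ = [288228/13211 100692/13211; 100692/13211 342260/118899]

step 0: x' = [2908/387, 416/129], P' = [6539/387 739/129; 739/129 93/43]
step 1: x' = [-8148/13211, -97216/118899], P' = [288228/13211 100692/13211; 100692/13211 342260/118899]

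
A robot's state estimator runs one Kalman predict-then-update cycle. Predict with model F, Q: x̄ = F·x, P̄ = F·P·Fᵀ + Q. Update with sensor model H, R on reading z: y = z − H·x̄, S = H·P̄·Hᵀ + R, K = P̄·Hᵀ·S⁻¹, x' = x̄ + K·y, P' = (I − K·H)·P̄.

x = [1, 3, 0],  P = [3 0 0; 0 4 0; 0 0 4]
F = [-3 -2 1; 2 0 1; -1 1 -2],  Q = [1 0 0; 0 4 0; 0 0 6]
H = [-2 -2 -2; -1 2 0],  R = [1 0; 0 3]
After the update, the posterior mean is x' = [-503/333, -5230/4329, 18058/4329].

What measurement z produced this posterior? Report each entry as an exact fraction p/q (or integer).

z = [-3, -1]

x̄ = F·x = [-9, 2, 2]
P̄ = F·P·Fᵀ + Q = [48 -14 -7; -14 20 -14; -7 -14 29]
S = H·P̄·Hᵀ + R = [109 86; 86 187]
K = P̄·Hᵀ·S⁻¹ = [-274/999 -280/999; -1652/12987 4510/12987; -1186/12987 -913/12987]
x' − x̄ = [2494/333, -13888/4329, 9400/4329] = K·y
y = (KᵀK)⁻¹·Kᵀ·(x' − x̄) = [-13, -14]
z = y + H·x̄ = [-13, -14] + [10, 13] = [-3, -1]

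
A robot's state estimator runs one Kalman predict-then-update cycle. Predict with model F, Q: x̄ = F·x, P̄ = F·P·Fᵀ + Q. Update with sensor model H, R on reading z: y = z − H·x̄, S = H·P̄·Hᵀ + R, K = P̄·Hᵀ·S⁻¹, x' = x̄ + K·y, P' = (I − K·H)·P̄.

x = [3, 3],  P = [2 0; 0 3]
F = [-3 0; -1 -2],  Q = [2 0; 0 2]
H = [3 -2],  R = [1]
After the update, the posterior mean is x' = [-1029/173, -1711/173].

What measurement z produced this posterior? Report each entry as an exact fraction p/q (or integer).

z = [2]

x̄ = F·x = [-9, -9]
P̄ = F·P·Fᵀ + Q = [20 6; 6 16]
S = H·P̄·Hᵀ + R = [173]
K = P̄·Hᵀ·S⁻¹ = [48/173; -14/173]
x' − x̄ = [528/173, -154/173] = K·y
y = (KᵀK)⁻¹·Kᵀ·(x' − x̄) = [11]
z = y + H·x̄ = [11] + [-9] = [2]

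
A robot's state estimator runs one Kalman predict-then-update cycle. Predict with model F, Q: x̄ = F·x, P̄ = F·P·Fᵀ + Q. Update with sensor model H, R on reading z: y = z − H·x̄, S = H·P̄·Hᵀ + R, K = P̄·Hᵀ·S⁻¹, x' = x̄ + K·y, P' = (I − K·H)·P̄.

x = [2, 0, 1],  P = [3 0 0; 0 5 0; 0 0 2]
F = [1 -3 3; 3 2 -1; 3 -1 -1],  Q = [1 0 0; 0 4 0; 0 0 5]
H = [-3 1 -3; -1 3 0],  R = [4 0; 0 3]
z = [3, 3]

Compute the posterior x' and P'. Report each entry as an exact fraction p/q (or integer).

x̄ = F·x = [5, 5, 5]
P̄ = F·P·Fᵀ + Q = [67 -27 18; -27 53 19; 18 19 39]
y = z − H·x̄ = [28, -7]
S = H·P̄·Hᵀ + R = [1383 513; 513 709]
K = P̄·Hᵀ·S⁻¹ = [-20669/119563 -10003/119563; -40825/717378 72579/239126; -127775/717378 43971/239126]
x' = x̄ + K·y = [89104/119563, 919631/717378, -914201/717378]
P' = (I − K·H)·P̄ = [701619/119563 223870/119563 -599437/119563; 223870/119563 665477/717378 -1066961/717378; -599437/119563 -1066961/717378 3411335/717378]

x' = [89104/119563, 919631/717378, -914201/717378]
P' = [701619/119563 223870/119563 -599437/119563; 223870/119563 665477/717378 -1066961/717378; -599437/119563 -1066961/717378 3411335/717378]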